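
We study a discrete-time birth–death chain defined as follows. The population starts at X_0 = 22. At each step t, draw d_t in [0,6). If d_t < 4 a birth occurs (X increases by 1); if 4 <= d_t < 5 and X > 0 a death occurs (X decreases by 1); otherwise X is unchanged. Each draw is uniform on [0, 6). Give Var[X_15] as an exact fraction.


35/4

X can drop by at most 1 per step and X_0 = 22 > T = 15, so X_t >= 22 − t >= 7 > 0 for every t <= 15: the floor at 0 (the 'and X > 0' condition) never binds. Hence X_15 = X_0 + Σ_{t<15} Y_t with i.i.d. increments Y_t = y(d_t) ∈ {+1, −1, 0}.
Outcome values over d=0..5: [1, 1, 1, 1, -1, 0]
Σy = 3, Σy² = 5, M = 6
μ = 3/6 = 1/2,  σ² = 5/6 − (1/2)² = 7/12
Independent increments: Var[X_15] = 15·σ² = 15·(7/12) = 35/4


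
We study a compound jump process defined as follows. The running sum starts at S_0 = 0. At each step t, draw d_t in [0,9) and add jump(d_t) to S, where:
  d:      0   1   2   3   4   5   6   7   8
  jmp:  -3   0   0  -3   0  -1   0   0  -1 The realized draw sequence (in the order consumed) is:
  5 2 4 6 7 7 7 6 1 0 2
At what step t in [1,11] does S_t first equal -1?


1

t=0: S=0, d=5, jump=-1, S_1=-1
t=1: S=-1, d=2, jump=0, S_2=-1
t=2: S=-1, d=4, jump=0, S_3=-1
t=3: S=-1, d=6, jump=0, S_4=-1
t=4: S=-1, d=7, jump=0, S_5=-1
t=5: S=-1, d=7, jump=0, S_6=-1
t=6: S=-1, d=7, jump=0, S_7=-1
t=7: S=-1, d=6, jump=0, S_8=-1
t=8: S=-1, d=1, jump=0, S_9=-1
t=9: S=-1, d=0, jump=-3, S_10=-4
t=10: S=-4, d=2, jump=0, S_11=-4


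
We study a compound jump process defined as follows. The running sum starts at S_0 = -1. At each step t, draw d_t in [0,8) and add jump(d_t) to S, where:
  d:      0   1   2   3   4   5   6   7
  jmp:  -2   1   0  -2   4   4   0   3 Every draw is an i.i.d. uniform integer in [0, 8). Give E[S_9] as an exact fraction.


Outcome values over d=0..7: [-2, 1, 0, -2, 4, 4, 0, 3]
Σy = 8, Σy² = 50, M = 8
μ = 8/8 = 1,  σ² = 50/8 − (1)² = 21/4
E[S_9] = -1 + 9·(1) = 8

8


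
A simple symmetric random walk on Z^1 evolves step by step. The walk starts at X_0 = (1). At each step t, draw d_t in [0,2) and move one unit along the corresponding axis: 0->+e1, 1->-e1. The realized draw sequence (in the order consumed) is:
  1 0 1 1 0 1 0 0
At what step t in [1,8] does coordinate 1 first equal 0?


1

t=0: X=(1), d=1 → -e1, X_1=(0)
t=1: X=(0), d=0 → +e1, X_2=(1)
t=2: X=(1), d=1 → -e1, X_3=(0)
t=3: X=(0), d=1 → -e1, X_4=(-1)
t=4: X=(-1), d=0 → +e1, X_5=(0)
t=5: X=(0), d=1 → -e1, X_6=(-1)
t=6: X=(-1), d=0 → +e1, X_7=(0)
t=7: X=(0), d=0 → +e1, X_8=(1)


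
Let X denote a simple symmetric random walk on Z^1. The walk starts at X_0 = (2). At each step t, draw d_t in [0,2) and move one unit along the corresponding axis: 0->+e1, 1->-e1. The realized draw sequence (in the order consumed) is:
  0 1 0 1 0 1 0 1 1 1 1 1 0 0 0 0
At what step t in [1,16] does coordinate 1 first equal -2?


12

t=0: X=(2), d=0 → +e1, X_1=(3)
t=1: X=(3), d=1 → -e1, X_2=(2)
t=2: X=(2), d=0 → +e1, X_3=(3)
t=3: X=(3), d=1 → -e1, X_4=(2)
t=4: X=(2), d=0 → +e1, X_5=(3)
t=5: X=(3), d=1 → -e1, X_6=(2)
t=6: X=(2), d=0 → +e1, X_7=(3)
t=7: X=(3), d=1 → -e1, X_8=(2)
t=8: X=(2), d=1 → -e1, X_9=(1)
t=9: X=(1), d=1 → -e1, X_10=(0)
t=10: X=(0), d=1 → -e1, X_11=(-1)
t=11: X=(-1), d=1 → -e1, X_12=(-2)
t=12: X=(-2), d=0 → +e1, X_13=(-1)
t=13: X=(-1), d=0 → +e1, X_14=(0)
t=14: X=(0), d=0 → +e1, X_15=(1)
t=15: X=(1), d=0 → +e1, X_16=(2)


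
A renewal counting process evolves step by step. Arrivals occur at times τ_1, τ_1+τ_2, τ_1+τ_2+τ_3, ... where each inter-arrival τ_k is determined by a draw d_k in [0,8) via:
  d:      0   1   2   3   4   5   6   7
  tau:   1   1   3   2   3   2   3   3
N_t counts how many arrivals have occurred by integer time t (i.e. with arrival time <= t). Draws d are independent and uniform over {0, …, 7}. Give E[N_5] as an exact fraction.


Inter-arrival values over d=0..7: [1, 1, 3, 2, 3, 2, 3, 3]
Each d has probability 1/8, so the pmf of τ is: f(1) = 1/4, f(2) = 1/4, f(3) = 1/2
Renewal equation for m(n) = E[N_n]: condition on τ_1 = k (if k <= n, one arrival plus a fresh copy on the remaining n−k steps): m(n) = F(n) + Σ_{k<=n} f(k)·m(n−k), where F(n) = P(τ <= n) and m(0) = 0
m(1) = F(1) = 1/4
m(2) = F(2) + f(1)·m(1) = 1/2 + 1/4·1/4 = 9/16
m(3) = F(3) + f(1)·m(2) + f(2)·m(1) = 1 + 1/4·9/16 + 1/4·1/4 = 77/64
m(4) = F(4) + f(1)·m(3) + f(2)·m(2) + f(3)·m(1) = 1 + 1/4·77/64 + 1/4·9/16 + 1/2·1/4 = 401/256
m(5) = F(5) + f(1)·m(4) + f(2)·m(3) + f(3)·m(2) = 1 + 1/4·401/256 + 1/4·77/64 + 1/2·9/16 = 2021/1024
E[N_5] = m(5) = 2021/1024

2021/1024


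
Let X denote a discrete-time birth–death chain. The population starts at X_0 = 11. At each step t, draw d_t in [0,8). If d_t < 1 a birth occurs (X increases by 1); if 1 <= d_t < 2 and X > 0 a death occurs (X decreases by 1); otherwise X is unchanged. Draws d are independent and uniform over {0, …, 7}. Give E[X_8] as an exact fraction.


11

X can drop by at most 1 per step and X_0 = 11 > T = 8, so X_t >= 11 − t >= 3 > 0 for every t <= 8: the floor at 0 (the 'and X > 0' condition) never binds. Hence X_8 = X_0 + Σ_{t<8} Y_t with i.i.d. increments Y_t = y(d_t) ∈ {+1, −1, 0}.
Outcome values over d=0..7: [1, -1, 0, 0, 0, 0, 0, 0]
Σy = 0, Σy² = 2, M = 8
μ = 0/8 = 0,  σ² = 2/8 − (0)² = 1/4
E[X_8] = 11 + 8·(0) = 11


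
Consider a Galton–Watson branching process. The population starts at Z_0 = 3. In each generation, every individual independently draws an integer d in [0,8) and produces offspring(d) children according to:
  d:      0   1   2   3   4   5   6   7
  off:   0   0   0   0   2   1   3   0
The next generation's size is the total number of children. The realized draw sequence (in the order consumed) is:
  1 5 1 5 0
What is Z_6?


0

gen 0: Z_0=3, draws=[1, 5, 1], offspring=[0, 1, 0], Z_1=1
gen 1: Z_1=1, draws=[5], offspring=[1], Z_2=1
gen 2: Z_2=1, draws=[0], offspring=[0], Z_3=0
gen 3: Z_3=0, draws=[], offspring=[], Z_4=0
gen 4: Z_4=0, draws=[], offspring=[], Z_5=0
gen 5: Z_5=0, draws=[], offspring=[], Z_6=0


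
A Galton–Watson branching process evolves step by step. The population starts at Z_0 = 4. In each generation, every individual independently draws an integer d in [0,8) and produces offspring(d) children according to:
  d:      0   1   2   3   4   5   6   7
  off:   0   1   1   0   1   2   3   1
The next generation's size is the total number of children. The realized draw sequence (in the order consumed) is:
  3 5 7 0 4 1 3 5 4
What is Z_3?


gen 0: Z_0=4, draws=[3, 5, 7, 0], offspring=[0, 2, 1, 0], Z_1=3
gen 1: Z_1=3, draws=[4, 1, 3], offspring=[1, 1, 0], Z_2=2
gen 2: Z_2=2, draws=[5, 4], offspring=[2, 1], Z_3=3

3


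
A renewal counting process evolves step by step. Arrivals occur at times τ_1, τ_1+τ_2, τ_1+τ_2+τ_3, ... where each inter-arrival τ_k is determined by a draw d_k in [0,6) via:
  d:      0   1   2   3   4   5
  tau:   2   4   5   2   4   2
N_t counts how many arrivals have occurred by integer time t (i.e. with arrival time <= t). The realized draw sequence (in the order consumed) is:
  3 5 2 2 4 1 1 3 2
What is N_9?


draw d_1=3: τ_1=2, arrival time A_1=2
draw d_2=5: τ_2=2, arrival time A_2=4
draw d_3=2: τ_3=5, arrival time A_3=9
draw d_4=2: τ_4=5, arrival time A_4=14
draw d_5=4: τ_5=4, arrival time A_5=18
draw d_6=1: τ_6=4, arrival time A_6=22
draw d_7=1: τ_7=4, arrival time A_7=26
draw d_8=3: τ_8=2, arrival time A_8=28
draw d_9=2: τ_9=5, arrival time A_9=33
N_t over t=0..9: 0:0 1:0 2:1 3:1 4:2 5:2 6:2 7:2 8:2 9:3

3


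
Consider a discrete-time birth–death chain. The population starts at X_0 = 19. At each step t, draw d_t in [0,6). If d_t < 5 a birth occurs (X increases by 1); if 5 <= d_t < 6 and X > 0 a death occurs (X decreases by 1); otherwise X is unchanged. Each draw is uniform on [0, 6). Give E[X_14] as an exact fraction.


85/3

X can drop by at most 1 per step and X_0 = 19 > T = 14, so X_t >= 19 − t >= 5 > 0 for every t <= 14: the floor at 0 (the 'and X > 0' condition) never binds. Hence X_14 = X_0 + Σ_{t<14} Y_t with i.i.d. increments Y_t = y(d_t) ∈ {+1, −1, 0}.
Outcome values over d=0..5: [1, 1, 1, 1, 1, -1]
Σy = 4, Σy² = 6, M = 6
μ = 4/6 = 2/3,  σ² = 6/6 − (2/3)² = 5/9
E[X_14] = 19 + 14·(2/3) = 85/3


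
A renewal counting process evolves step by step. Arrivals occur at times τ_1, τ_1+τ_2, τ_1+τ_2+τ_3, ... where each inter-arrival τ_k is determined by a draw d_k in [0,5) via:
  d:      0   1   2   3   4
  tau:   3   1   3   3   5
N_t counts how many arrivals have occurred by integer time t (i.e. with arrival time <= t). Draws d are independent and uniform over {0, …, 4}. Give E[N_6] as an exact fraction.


28456/15625

Inter-arrival values over d=0..4: [3, 1, 3, 3, 5]
Each d has probability 1/5, so the pmf of τ is: f(1) = 1/5, f(3) = 3/5, f(5) = 1/5
Renewal equation for m(n) = E[N_n]: condition on τ_1 = k (if k <= n, one arrival plus a fresh copy on the remaining n−k steps): m(n) = F(n) + Σ_{k<=n} f(k)·m(n−k), where F(n) = P(τ <= n) and m(0) = 0
m(1) = F(1) = 1/5
m(2) = F(2) + f(1)·m(1) = 1/5 + 1/5·1/5 = 6/25
m(3) = F(3) + f(1)·m(2) = 4/5 + 1/5·6/25 = 106/125
m(4) = F(4) + f(1)·m(3) + f(3)·m(1) = 4/5 + 1/5·106/125 + 3/5·1/5 = 681/625
m(5) = F(5) + f(1)·m(4) + f(3)·m(2) = 1 + 1/5·681/625 + 3/5·6/25 = 4256/3125
m(6) = F(6) + f(1)·m(5) + f(3)·m(3) + f(5)·m(1) = 1 + 1/5·4256/3125 + 3/5·106/125 + 1/5·1/5 = 28456/15625
E[N_6] = m(6) = 28456/15625


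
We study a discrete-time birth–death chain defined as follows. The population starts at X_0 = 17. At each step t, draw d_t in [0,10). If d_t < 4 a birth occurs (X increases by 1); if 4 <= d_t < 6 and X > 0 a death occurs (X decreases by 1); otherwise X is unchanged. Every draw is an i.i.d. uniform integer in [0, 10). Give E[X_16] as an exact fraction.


X can drop by at most 1 per step and X_0 = 17 > T = 16, so X_t >= 17 − t >= 1 > 0 for every t <= 16: the floor at 0 (the 'and X > 0' condition) never binds. Hence X_16 = X_0 + Σ_{t<16} Y_t with i.i.d. increments Y_t = y(d_t) ∈ {+1, −1, 0}.
Outcome values over d=0..9: [1, 1, 1, 1, -1, -1, 0, 0, 0, 0]
Σy = 2, Σy² = 6, M = 10
μ = 2/10 = 1/5,  σ² = 6/10 − (1/5)² = 14/25
E[X_16] = 17 + 16·(1/5) = 101/5

101/5


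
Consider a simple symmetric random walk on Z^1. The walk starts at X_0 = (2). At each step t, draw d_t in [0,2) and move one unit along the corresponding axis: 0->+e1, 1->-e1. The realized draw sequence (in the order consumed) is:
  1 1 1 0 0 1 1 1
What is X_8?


t=0: X=(2), d=1 → -e1, X_1=(1)
t=1: X=(1), d=1 → -e1, X_2=(0)
t=2: X=(0), d=1 → -e1, X_3=(-1)
t=3: X=(-1), d=0 → +e1, X_4=(0)
t=4: X=(0), d=0 → +e1, X_5=(1)
t=5: X=(1), d=1 → -e1, X_6=(0)
t=6: X=(0), d=1 → -e1, X_7=(-1)
t=7: X=(-1), d=1 → -e1, X_8=(-2)

(-2)


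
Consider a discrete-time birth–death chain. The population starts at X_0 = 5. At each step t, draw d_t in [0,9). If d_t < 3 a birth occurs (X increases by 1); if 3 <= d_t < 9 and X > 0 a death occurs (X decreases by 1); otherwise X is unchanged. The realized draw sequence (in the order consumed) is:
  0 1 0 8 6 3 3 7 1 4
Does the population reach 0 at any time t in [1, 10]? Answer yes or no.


t=0: X=5, d=0 → birth, X_1=6
t=1: X=6, d=1 → birth, X_2=7
t=2: X=7, d=0 → birth, X_3=8
t=3: X=8, d=8 → death, X_4=7
t=4: X=7, d=6 → death, X_5=6
t=5: X=6, d=3 → death, X_6=5
t=6: X=5, d=3 → death, X_7=4
t=7: X=4, d=7 → death, X_8=3
t=8: X=3, d=1 → birth, X_9=4
t=9: X=4, d=4 → death, X_10=3

no


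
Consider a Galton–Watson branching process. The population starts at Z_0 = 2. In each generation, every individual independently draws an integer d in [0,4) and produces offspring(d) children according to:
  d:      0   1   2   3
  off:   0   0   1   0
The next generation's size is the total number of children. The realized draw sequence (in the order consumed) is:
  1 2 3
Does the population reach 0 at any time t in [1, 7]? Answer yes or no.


yes

gen 0: Z_0=2, draws=[1, 2], offspring=[0, 1], Z_1=1
gen 1: Z_1=1, draws=[3], offspring=[0], Z_2=0
gen 2: Z_2=0, draws=[], offspring=[], Z_3=0
gen 3: Z_3=0, draws=[], offspring=[], Z_4=0
gen 4: Z_4=0, draws=[], offspring=[], Z_5=0
gen 5: Z_5=0, draws=[], offspring=[], Z_6=0
gen 6: Z_6=0, draws=[], offspring=[], Z_7=0


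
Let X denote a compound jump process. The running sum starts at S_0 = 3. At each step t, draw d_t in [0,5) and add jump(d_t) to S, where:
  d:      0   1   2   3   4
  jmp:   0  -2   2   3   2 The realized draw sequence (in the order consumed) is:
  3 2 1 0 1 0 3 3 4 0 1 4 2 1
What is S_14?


12

t=0: S=3, d=3, jump=3, S_1=6
t=1: S=6, d=2, jump=2, S_2=8
t=2: S=8, d=1, jump=-2, S_3=6
t=3: S=6, d=0, jump=0, S_4=6
t=4: S=6, d=1, jump=-2, S_5=4
t=5: S=4, d=0, jump=0, S_6=4
t=6: S=4, d=3, jump=3, S_7=7
t=7: S=7, d=3, jump=3, S_8=10
t=8: S=10, d=4, jump=2, S_9=12
t=9: S=12, d=0, jump=0, S_10=12
t=10: S=12, d=1, jump=-2, S_11=10
t=11: S=10, d=4, jump=2, S_12=12
t=12: S=12, d=2, jump=2, S_13=14
t=13: S=14, d=1, jump=-2, S_14=12


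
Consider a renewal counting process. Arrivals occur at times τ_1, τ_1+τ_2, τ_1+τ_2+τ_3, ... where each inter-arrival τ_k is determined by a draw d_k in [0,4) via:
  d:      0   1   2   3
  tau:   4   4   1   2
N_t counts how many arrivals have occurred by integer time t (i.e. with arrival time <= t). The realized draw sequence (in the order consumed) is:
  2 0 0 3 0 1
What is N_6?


draw d_1=2: τ_1=1, arrival time A_1=1
draw d_2=0: τ_2=4, arrival time A_2=5
draw d_3=0: τ_3=4, arrival time A_3=9
draw d_4=3: τ_4=2, arrival time A_4=11
draw d_5=0: τ_5=4, arrival time A_5=15
draw d_6=1: τ_6=4, arrival time A_6=19
N_t over t=0..6: 0:0 1:1 2:1 3:1 4:1 5:2 6:2

2


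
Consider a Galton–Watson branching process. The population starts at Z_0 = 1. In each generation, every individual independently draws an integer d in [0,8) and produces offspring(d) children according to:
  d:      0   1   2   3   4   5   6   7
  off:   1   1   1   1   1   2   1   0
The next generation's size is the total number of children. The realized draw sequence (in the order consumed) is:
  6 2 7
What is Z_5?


0

gen 0: Z_0=1, draws=[6], offspring=[1], Z_1=1
gen 1: Z_1=1, draws=[2], offspring=[1], Z_2=1
gen 2: Z_2=1, draws=[7], offspring=[0], Z_3=0
gen 3: Z_3=0, draws=[], offspring=[], Z_4=0
gen 4: Z_4=0, draws=[], offspring=[], Z_5=0


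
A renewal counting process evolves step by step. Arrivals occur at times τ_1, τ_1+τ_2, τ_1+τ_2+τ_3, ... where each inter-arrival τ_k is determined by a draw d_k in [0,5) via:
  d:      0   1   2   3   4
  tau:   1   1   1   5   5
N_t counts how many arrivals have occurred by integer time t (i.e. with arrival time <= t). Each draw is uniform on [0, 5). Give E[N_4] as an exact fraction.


Inter-arrival values over d=0..4: [1, 1, 1, 5, 5]
Each d has probability 1/5, so the pmf of τ is: f(1) = 3/5, f(5) = 2/5
Renewal equation for m(n) = E[N_n]: condition on τ_1 = k (if k <= n, one arrival plus a fresh copy on the remaining n−k steps): m(n) = F(n) + Σ_{k<=n} f(k)·m(n−k), where F(n) = P(τ <= n) and m(0) = 0
m(1) = F(1) = 3/5
m(2) = F(2) + f(1)·m(1) = 3/5 + 3/5·3/5 = 24/25
m(3) = F(3) + f(1)·m(2) = 3/5 + 3/5·24/25 = 147/125
m(4) = F(4) + f(1)·m(3) = 3/5 + 3/5·147/125 = 816/625
E[N_4] = m(4) = 816/625

816/625


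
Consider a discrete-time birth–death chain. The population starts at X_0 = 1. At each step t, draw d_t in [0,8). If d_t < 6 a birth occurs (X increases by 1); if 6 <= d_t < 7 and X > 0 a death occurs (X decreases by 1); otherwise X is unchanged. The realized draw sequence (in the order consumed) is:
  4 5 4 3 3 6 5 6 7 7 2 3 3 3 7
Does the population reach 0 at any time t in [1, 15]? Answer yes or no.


no

t=0: X=1, d=4 → birth, X_1=2
t=1: X=2, d=5 → birth, X_2=3
t=2: X=3, d=4 → birth, X_3=4
t=3: X=4, d=3 → birth, X_4=5
t=4: X=5, d=3 → birth, X_5=6
t=5: X=6, d=6 → death, X_6=5
t=6: X=5, d=5 → birth, X_7=6
t=7: X=6, d=6 → death, X_8=5
t=8: X=5, d=7 → hold, X_9=5
t=9: X=5, d=7 → hold, X_10=5
t=10: X=5, d=2 → birth, X_11=6
t=11: X=6, d=3 → birth, X_12=7
t=12: X=7, d=3 → birth, X_13=8
t=13: X=8, d=3 → birth, X_14=9
t=14: X=9, d=7 → hold, X_15=9


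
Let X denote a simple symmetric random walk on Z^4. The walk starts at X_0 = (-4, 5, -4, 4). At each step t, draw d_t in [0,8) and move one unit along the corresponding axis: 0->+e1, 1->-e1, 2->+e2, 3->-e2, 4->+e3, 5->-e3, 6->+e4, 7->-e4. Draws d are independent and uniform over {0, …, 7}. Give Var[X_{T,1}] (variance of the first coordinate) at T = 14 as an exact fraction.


Outcome values over d=0..7: [1, -1, 0, 0, 0, 0, 0, 0]
Σy = 0, Σy² = 2, M = 8
μ = 0/8 = 0,  σ² = 2/8 − (0)² = 1/4
Independent increments: Var[X_14] = 14·σ² = 14·(1/4) = 7/2

7/2


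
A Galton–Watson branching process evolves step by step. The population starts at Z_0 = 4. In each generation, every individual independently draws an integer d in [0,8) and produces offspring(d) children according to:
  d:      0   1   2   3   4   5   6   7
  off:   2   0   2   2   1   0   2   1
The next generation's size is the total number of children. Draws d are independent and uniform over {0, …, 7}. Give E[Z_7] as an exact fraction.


78125/4096

Outcome values over d=0..7: [2, 0, 2, 2, 1, 0, 2, 1]
Σy = 10, Σy² = 18, M = 8
μ = 10/8 = 5/4,  σ² = 18/8 − (5/4)² = 11/16
E[Z_0] = 4
E[Z_1] = 5/4·E[Z_0] = 5
E[Z_2] = 5/4·E[Z_1] = 25/4
E[Z_3] = 5/4·E[Z_2] = 125/16
E[Z_4] = 5/4·E[Z_3] = 625/64
E[Z_5] = 5/4·E[Z_4] = 3125/256
E[Z_6] = 5/4·E[Z_5] = 15625/1024
E[Z_7] = 5/4·E[Z_6] = 78125/4096


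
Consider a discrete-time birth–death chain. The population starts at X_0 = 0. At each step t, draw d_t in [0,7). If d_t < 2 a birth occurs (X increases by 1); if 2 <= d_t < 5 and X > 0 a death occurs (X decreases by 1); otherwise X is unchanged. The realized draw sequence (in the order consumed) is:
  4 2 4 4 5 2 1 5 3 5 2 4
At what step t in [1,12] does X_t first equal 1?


t=0: X=0, d=4 → hold, X_1=0
t=1: X=0, d=2 → hold, X_2=0
t=2: X=0, d=4 → hold, X_3=0
t=3: X=0, d=4 → hold, X_4=0
t=4: X=0, d=5 → hold, X_5=0
t=5: X=0, d=2 → hold, X_6=0
t=6: X=0, d=1 → birth, X_7=1
t=7: X=1, d=5 → hold, X_8=1
t=8: X=1, d=3 → death, X_9=0
t=9: X=0, d=5 → hold, X_10=0
t=10: X=0, d=2 → hold, X_11=0
t=11: X=0, d=4 → hold, X_12=0

7


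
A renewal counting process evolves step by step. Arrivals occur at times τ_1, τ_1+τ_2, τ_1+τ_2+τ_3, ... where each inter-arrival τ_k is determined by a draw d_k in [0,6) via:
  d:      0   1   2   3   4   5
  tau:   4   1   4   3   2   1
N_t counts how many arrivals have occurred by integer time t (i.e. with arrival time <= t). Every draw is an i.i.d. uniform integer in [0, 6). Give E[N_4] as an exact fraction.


Inter-arrival values over d=0..5: [4, 1, 4, 3, 2, 1]
Each d has probability 1/6, so the pmf of τ is: f(1) = 1/3, f(2) = 1/6, f(3) = 1/6, f(4) = 1/3
Renewal equation for m(n) = E[N_n]: condition on τ_1 = k (if k <= n, one arrival plus a fresh copy on the remaining n−k steps): m(n) = F(n) + Σ_{k<=n} f(k)·m(n−k), where F(n) = P(τ <= n) and m(0) = 0
m(1) = F(1) = 1/3
m(2) = F(2) + f(1)·m(1) = 1/2 + 1/3·1/3 = 11/18
m(3) = F(3) + f(1)·m(2) + f(2)·m(1) = 2/3 + 1/3·11/18 + 1/6·1/3 = 25/27
m(4) = F(4) + f(1)·m(3) + f(2)·m(2) + f(3)·m(1) = 1 + 1/3·25/27 + 1/6·11/18 + 1/6·1/3 = 475/324
E[N_4] = m(4) = 475/324

475/324


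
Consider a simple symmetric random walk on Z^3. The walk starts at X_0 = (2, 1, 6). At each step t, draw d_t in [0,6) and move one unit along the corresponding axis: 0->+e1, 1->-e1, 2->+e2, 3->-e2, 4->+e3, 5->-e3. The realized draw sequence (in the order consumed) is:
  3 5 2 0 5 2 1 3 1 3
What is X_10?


t=0: X=(2, 1, 6), d=3 → -e2, X_1=(2, 0, 6)
t=1: X=(2, 0, 6), d=5 → -e3, X_2=(2, 0, 5)
t=2: X=(2, 0, 5), d=2 → +e2, X_3=(2, 1, 5)
t=3: X=(2, 1, 5), d=0 → +e1, X_4=(3, 1, 5)
t=4: X=(3, 1, 5), d=5 → -e3, X_5=(3, 1, 4)
t=5: X=(3, 1, 4), d=2 → +e2, X_6=(3, 2, 4)
t=6: X=(3, 2, 4), d=1 → -e1, X_7=(2, 2, 4)
t=7: X=(2, 2, 4), d=3 → -e2, X_8=(2, 1, 4)
t=8: X=(2, 1, 4), d=1 → -e1, X_9=(1, 1, 4)
t=9: X=(1, 1, 4), d=3 → -e2, X_10=(1, 0, 4)

(1, 0, 4)


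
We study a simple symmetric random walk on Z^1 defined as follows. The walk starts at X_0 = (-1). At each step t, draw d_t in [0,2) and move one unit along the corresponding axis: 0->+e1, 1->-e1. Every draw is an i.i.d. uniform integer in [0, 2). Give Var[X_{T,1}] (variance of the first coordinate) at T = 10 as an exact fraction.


10

Outcome values over d=0..1: [1, -1]
Σy = 0, Σy² = 2, M = 2
μ = 0/2 = 0,  σ² = 2/2 − (0)² = 1
Independent increments: Var[X_10] = 10·σ² = 10·(1) = 10


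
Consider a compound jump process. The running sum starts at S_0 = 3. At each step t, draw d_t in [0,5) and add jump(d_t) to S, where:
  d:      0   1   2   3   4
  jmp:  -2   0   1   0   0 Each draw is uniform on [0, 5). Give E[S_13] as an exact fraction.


Outcome values over d=0..4: [-2, 0, 1, 0, 0]
Σy = -1, Σy² = 5, M = 5
μ = -1/5 = -1/5,  σ² = 5/5 − (-1/5)² = 24/25
E[S_13] = 3 + 13·(-1/5) = 2/5

2/5


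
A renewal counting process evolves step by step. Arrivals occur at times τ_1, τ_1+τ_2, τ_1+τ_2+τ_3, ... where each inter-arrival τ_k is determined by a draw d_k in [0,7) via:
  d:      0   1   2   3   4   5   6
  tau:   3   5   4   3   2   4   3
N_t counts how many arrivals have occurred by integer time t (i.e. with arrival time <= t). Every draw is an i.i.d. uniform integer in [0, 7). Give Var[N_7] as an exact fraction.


30420/117649

Inter-arrival values over d=0..6: [3, 5, 4, 3, 2, 4, 3]
Each d has probability 1/7, so the pmf of τ is: f(2) = 1/7, f(3) = 3/7, f(4) = 2/7, f(5) = 1/7
Let p_n(j) = P(N_n = j), with p_0 = [1]. Condition on τ_1: p_n(0) = P(τ > n), and for j >= 1, p_n(j) = Σ_{k<=n} f(k)·p_{n−k}(j−1)
p_1 = [1]  (j = 0)
p_2 = [6/7, 1/7]  (j = 0..1)
p_3 = [3/7, 4/7]  (j = 0..1)
p_4 = [1/7, 41/49, 1/49]  (j = 0..2)
p_5 = [0, 6/7, 1/7]  (j = 0..2)
p_6 = [0, 29/49, 139/343, 1/343]  (j = 0..3)
p_7 = [0, 15/49, 228/343, 10/343]  (j = 0..3)
E[N_7] = Σ j·p_7(j) = 591/343;  E[N_7²] = Σ j²·p_7(j) = 1107/343
Var[N_7] = 1107/343 − (591/343)² = 30420/117649


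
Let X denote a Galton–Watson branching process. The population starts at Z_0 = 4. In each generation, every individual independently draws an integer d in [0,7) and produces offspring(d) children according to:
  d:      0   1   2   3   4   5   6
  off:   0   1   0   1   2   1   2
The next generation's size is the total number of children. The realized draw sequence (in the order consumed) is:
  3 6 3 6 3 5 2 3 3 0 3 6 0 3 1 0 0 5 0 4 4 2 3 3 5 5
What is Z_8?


gen 0: Z_0=4, draws=[3, 6, 3, 6], offspring=[1, 2, 1, 2], Z_1=6
gen 1: Z_1=6, draws=[3, 5, 2, 3, 3, 0], offspring=[1, 1, 0, 1, 1, 0], Z_2=4
gen 2: Z_2=4, draws=[3, 6, 0, 3], offspring=[1, 2, 0, 1], Z_3=4
gen 3: Z_3=4, draws=[1, 0, 0, 5], offspring=[1, 0, 0, 1], Z_4=2
gen 4: Z_4=2, draws=[0, 4], offspring=[0, 2], Z_5=2
gen 5: Z_5=2, draws=[4, 2], offspring=[2, 0], Z_6=2
gen 6: Z_6=2, draws=[3, 3], offspring=[1, 1], Z_7=2
gen 7: Z_7=2, draws=[5, 5], offspring=[1, 1], Z_8=2

2


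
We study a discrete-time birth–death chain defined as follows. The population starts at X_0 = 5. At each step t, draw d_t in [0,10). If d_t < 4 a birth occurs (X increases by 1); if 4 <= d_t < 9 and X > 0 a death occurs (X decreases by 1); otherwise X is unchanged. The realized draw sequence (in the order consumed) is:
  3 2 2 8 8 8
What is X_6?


t=0: X=5, d=3 → birth, X_1=6
t=1: X=6, d=2 → birth, X_2=7
t=2: X=7, d=2 → birth, X_3=8
t=3: X=8, d=8 → death, X_4=7
t=4: X=7, d=8 → death, X_5=6
t=5: X=6, d=8 → death, X_6=5

5


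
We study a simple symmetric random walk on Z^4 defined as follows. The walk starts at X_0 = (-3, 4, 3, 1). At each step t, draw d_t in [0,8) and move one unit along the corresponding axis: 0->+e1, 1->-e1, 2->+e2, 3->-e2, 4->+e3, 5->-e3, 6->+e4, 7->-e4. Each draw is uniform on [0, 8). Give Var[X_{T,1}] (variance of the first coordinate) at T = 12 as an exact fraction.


3

Outcome values over d=0..7: [1, -1, 0, 0, 0, 0, 0, 0]
Σy = 0, Σy² = 2, M = 8
μ = 0/8 = 0,  σ² = 2/8 − (0)² = 1/4
Independent increments: Var[X_12] = 12·σ² = 12·(1/4) = 3


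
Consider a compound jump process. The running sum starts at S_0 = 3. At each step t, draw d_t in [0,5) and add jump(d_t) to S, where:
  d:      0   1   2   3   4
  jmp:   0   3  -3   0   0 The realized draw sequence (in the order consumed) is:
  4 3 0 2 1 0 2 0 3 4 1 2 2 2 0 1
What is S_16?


-3

t=0: S=3, d=4, jump=0, S_1=3
t=1: S=3, d=3, jump=0, S_2=3
t=2: S=3, d=0, jump=0, S_3=3
t=3: S=3, d=2, jump=-3, S_4=0
t=4: S=0, d=1, jump=3, S_5=3
t=5: S=3, d=0, jump=0, S_6=3
t=6: S=3, d=2, jump=-3, S_7=0
t=7: S=0, d=0, jump=0, S_8=0
t=8: S=0, d=3, jump=0, S_9=0
t=9: S=0, d=4, jump=0, S_10=0
t=10: S=0, d=1, jump=3, S_11=3
t=11: S=3, d=2, jump=-3, S_12=0
t=12: S=0, d=2, jump=-3, S_13=-3
t=13: S=-3, d=2, jump=-3, S_14=-6
t=14: S=-6, d=0, jump=0, S_15=-6
t=15: S=-6, d=1, jump=3, S_16=-3


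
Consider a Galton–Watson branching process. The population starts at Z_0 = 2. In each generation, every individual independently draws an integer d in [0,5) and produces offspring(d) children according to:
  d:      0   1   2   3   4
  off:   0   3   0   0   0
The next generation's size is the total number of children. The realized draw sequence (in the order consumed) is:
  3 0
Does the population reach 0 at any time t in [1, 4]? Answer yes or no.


yes

gen 0: Z_0=2, draws=[3, 0], offspring=[0, 0], Z_1=0
gen 1: Z_1=0, draws=[], offspring=[], Z_2=0
gen 2: Z_2=0, draws=[], offspring=[], Z_3=0
gen 3: Z_3=0, draws=[], offspring=[], Z_4=0


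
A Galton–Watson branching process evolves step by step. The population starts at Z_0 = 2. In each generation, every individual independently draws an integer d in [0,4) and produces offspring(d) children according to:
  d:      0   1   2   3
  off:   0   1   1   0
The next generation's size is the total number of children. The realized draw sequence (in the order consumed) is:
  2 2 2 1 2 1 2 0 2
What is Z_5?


gen 0: Z_0=2, draws=[2, 2], offspring=[1, 1], Z_1=2
gen 1: Z_1=2, draws=[2, 1], offspring=[1, 1], Z_2=2
gen 2: Z_2=2, draws=[2, 1], offspring=[1, 1], Z_3=2
gen 3: Z_3=2, draws=[2, 0], offspring=[1, 0], Z_4=1
gen 4: Z_4=1, draws=[2], offspring=[1], Z_5=1

1


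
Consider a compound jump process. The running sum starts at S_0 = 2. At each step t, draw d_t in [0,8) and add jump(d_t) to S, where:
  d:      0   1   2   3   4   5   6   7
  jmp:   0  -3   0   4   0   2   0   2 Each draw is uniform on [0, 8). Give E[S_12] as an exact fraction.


19/2

Outcome values over d=0..7: [0, -3, 0, 4, 0, 2, 0, 2]
Σy = 5, Σy² = 33, M = 8
μ = 5/8 = 5/8,  σ² = 33/8 − (5/8)² = 239/64
E[S_12] = 2 + 12·(5/8) = 19/2


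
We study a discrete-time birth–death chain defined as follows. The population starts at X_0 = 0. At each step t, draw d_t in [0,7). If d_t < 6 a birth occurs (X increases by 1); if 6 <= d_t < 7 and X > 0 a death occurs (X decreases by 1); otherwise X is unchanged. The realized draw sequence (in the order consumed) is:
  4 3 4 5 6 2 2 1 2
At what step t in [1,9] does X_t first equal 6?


t=0: X=0, d=4 → birth, X_1=1
t=1: X=1, d=3 → birth, X_2=2
t=2: X=2, d=4 → birth, X_3=3
t=3: X=3, d=5 → birth, X_4=4
t=4: X=4, d=6 → death, X_5=3
t=5: X=3, d=2 → birth, X_6=4
t=6: X=4, d=2 → birth, X_7=5
t=7: X=5, d=1 → birth, X_8=6
t=8: X=6, d=2 → birth, X_9=7

8


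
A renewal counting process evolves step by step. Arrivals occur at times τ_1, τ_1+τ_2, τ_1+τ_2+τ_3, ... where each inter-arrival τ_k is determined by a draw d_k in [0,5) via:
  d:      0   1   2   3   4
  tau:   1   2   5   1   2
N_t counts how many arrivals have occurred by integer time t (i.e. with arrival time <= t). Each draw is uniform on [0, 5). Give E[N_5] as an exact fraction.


6957/3125

Inter-arrival values over d=0..4: [1, 2, 5, 1, 2]
Each d has probability 1/5, so the pmf of τ is: f(1) = 2/5, f(2) = 2/5, f(5) = 1/5
Renewal equation for m(n) = E[N_n]: condition on τ_1 = k (if k <= n, one arrival plus a fresh copy on the remaining n−k steps): m(n) = F(n) + Σ_{k<=n} f(k)·m(n−k), where F(n) = P(τ <= n) and m(0) = 0
m(1) = F(1) = 2/5
m(2) = F(2) + f(1)·m(1) = 4/5 + 2/5·2/5 = 24/25
m(3) = F(3) + f(1)·m(2) + f(2)·m(1) = 4/5 + 2/5·24/25 + 2/5·2/5 = 168/125
m(4) = F(4) + f(1)·m(3) + f(2)·m(2) = 4/5 + 2/5·168/125 + 2/5·24/25 = 1076/625
m(5) = F(5) + f(1)·m(4) + f(2)·m(3) = 1 + 2/5·1076/625 + 2/5·168/125 = 6957/3125
E[N_5] = m(5) = 6957/3125


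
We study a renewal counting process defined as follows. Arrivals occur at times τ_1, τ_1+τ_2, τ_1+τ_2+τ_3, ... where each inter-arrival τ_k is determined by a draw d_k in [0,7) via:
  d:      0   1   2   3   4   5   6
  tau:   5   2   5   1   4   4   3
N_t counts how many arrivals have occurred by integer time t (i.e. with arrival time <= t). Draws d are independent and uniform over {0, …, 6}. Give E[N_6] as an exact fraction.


176737/117649

Inter-arrival values over d=0..6: [5, 2, 5, 1, 4, 4, 3]
Each d has probability 1/7, so the pmf of τ is: f(1) = 1/7, f(2) = 1/7, f(3) = 1/7, f(4) = 2/7, f(5) = 2/7
Renewal equation for m(n) = E[N_n]: condition on τ_1 = k (if k <= n, one arrival plus a fresh copy on the remaining n−k steps): m(n) = F(n) + Σ_{k<=n} f(k)·m(n−k), where F(n) = P(τ <= n) and m(0) = 0
m(1) = F(1) = 1/7
m(2) = F(2) + f(1)·m(1) = 2/7 + 1/7·1/7 = 15/49
m(3) = F(3) + f(1)·m(2) + f(2)·m(1) = 3/7 + 1/7·15/49 + 1/7·1/7 = 169/343
m(4) = F(4) + f(1)·m(3) + f(2)·m(2) + f(3)·m(1) = 5/7 + 1/7·169/343 + 1/7·15/49 + 1/7·1/7 = 2038/2401
m(5) = F(5) + f(1)·m(4) + f(2)·m(3) + f(3)·m(2) + f(4)·m(1) = 1 + 1/7·2038/2401 + 1/7·169/343 + 1/7·15/49 + 2/7·1/7 = 21449/16807
m(6) = F(6) + f(1)·m(5) + f(2)·m(4) + f(3)·m(3) + f(4)·m(2) + f(5)·m(1) = 1 + 1/7·21449/16807 + 1/7·2038/2401 + 1/7·169/343 + 2/7·15/49 + 2/7·1/7 = 176737/117649
E[N_6] = m(6) = 176737/117649


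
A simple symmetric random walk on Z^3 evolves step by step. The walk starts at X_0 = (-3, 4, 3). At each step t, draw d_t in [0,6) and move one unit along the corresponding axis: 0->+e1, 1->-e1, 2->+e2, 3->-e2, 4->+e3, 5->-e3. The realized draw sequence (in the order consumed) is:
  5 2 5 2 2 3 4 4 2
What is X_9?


t=0: X=(-3, 4, 3), d=5 → -e3, X_1=(-3, 4, 2)
t=1: X=(-3, 4, 2), d=2 → +e2, X_2=(-3, 5, 2)
t=2: X=(-3, 5, 2), d=5 → -e3, X_3=(-3, 5, 1)
t=3: X=(-3, 5, 1), d=2 → +e2, X_4=(-3, 6, 1)
t=4: X=(-3, 6, 1), d=2 → +e2, X_5=(-3, 7, 1)
t=5: X=(-3, 7, 1), d=3 → -e2, X_6=(-3, 6, 1)
t=6: X=(-3, 6, 1), d=4 → +e3, X_7=(-3, 6, 2)
t=7: X=(-3, 6, 2), d=4 → +e3, X_8=(-3, 6, 3)
t=8: X=(-3, 6, 3), d=2 → +e2, X_9=(-3, 7, 3)

(-3, 7, 3)


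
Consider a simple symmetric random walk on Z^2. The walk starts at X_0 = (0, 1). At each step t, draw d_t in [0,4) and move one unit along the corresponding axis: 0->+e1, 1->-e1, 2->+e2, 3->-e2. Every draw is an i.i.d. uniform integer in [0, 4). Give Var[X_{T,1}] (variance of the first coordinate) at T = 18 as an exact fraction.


9

Outcome values over d=0..3: [1, -1, 0, 0]
Σy = 0, Σy² = 2, M = 4
μ = 0/4 = 0,  σ² = 2/4 − (0)² = 1/2
Independent increments: Var[X_18] = 18·σ² = 18·(1/2) = 9


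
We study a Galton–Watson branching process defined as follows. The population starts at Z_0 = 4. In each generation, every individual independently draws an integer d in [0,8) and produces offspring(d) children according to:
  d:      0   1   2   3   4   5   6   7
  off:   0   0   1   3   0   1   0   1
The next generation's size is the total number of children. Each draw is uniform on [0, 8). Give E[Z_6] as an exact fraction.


729/1024

Outcome values over d=0..7: [0, 0, 1, 3, 0, 1, 0, 1]
Σy = 6, Σy² = 12, M = 8
μ = 6/8 = 3/4,  σ² = 12/8 − (3/4)² = 15/16
E[Z_0] = 4
E[Z_1] = 3/4·E[Z_0] = 3
E[Z_2] = 3/4·E[Z_1] = 9/4
E[Z_3] = 3/4·E[Z_2] = 27/16
E[Z_4] = 3/4·E[Z_3] = 81/64
E[Z_5] = 3/4·E[Z_4] = 243/256
E[Z_6] = 3/4·E[Z_5] = 729/1024


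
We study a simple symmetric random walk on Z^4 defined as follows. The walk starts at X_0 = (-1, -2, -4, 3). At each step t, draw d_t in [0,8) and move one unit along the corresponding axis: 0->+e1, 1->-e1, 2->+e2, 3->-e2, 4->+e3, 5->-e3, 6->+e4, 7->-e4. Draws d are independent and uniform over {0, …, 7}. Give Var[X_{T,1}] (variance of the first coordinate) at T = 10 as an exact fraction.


Outcome values over d=0..7: [1, -1, 0, 0, 0, 0, 0, 0]
Σy = 0, Σy² = 2, M = 8
μ = 0/8 = 0,  σ² = 2/8 − (0)² = 1/4
Independent increments: Var[X_10] = 10·σ² = 10·(1/4) = 5/2

5/2


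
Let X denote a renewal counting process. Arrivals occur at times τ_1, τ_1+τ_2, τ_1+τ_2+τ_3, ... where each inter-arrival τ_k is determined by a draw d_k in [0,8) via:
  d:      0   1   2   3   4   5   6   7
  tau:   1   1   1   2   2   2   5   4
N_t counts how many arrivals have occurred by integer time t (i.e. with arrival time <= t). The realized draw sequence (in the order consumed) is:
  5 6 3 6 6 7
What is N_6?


1

draw d_1=5: τ_1=2, arrival time A_1=2
draw d_2=6: τ_2=5, arrival time A_2=7
draw d_3=3: τ_3=2, arrival time A_3=9
draw d_4=6: τ_4=5, arrival time A_4=14
draw d_5=6: τ_5=5, arrival time A_5=19
draw d_6=7: τ_6=4, arrival time A_6=23
N_t over t=0..6: 0:0 1:0 2:1 3:1 4:1 5:1 6:1


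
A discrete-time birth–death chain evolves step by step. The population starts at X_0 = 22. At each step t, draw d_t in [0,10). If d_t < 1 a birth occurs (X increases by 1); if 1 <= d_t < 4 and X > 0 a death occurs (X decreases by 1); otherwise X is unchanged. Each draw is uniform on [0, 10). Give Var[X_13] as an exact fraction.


117/25

X can drop by at most 1 per step and X_0 = 22 > T = 13, so X_t >= 22 − t >= 9 > 0 for every t <= 13: the floor at 0 (the 'and X > 0' condition) never binds. Hence X_13 = X_0 + Σ_{t<13} Y_t with i.i.d. increments Y_t = y(d_t) ∈ {+1, −1, 0}.
Outcome values over d=0..9: [1, -1, -1, -1, 0, 0, 0, 0, 0, 0]
Σy = -2, Σy² = 4, M = 10
μ = -2/10 = -1/5,  σ² = 4/10 − (-1/5)² = 9/25
Independent increments: Var[X_13] = 13·σ² = 13·(9/25) = 117/25


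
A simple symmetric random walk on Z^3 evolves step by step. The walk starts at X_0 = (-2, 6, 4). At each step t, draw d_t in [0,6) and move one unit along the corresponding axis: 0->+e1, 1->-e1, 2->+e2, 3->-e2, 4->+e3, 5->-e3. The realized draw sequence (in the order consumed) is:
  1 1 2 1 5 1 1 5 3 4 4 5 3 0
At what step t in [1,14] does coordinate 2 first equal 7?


3

t=0: X=(-2, 6, 4), d=1 → -e1, X_1=(-3, 6, 4)
t=1: X=(-3, 6, 4), d=1 → -e1, X_2=(-4, 6, 4)
t=2: X=(-4, 6, 4), d=2 → +e2, X_3=(-4, 7, 4)
t=3: X=(-4, 7, 4), d=1 → -e1, X_4=(-5, 7, 4)
t=4: X=(-5, 7, 4), d=5 → -e3, X_5=(-5, 7, 3)
t=5: X=(-5, 7, 3), d=1 → -e1, X_6=(-6, 7, 3)
t=6: X=(-6, 7, 3), d=1 → -e1, X_7=(-7, 7, 3)
t=7: X=(-7, 7, 3), d=5 → -e3, X_8=(-7, 7, 2)
t=8: X=(-7, 7, 2), d=3 → -e2, X_9=(-7, 6, 2)
t=9: X=(-7, 6, 2), d=4 → +e3, X_10=(-7, 6, 3)
t=10: X=(-7, 6, 3), d=4 → +e3, X_11=(-7, 6, 4)
t=11: X=(-7, 6, 4), d=5 → -e3, X_12=(-7, 6, 3)
t=12: X=(-7, 6, 3), d=3 → -e2, X_13=(-7, 5, 3)
t=13: X=(-7, 5, 3), d=0 → +e1, X_14=(-6, 5, 3)


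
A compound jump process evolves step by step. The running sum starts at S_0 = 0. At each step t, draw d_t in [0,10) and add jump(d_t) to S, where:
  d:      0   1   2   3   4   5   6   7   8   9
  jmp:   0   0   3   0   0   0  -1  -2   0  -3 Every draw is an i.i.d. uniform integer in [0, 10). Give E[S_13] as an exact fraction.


-39/10

Outcome values over d=0..9: [0, 0, 3, 0, 0, 0, -1, -2, 0, -3]
Σy = -3, Σy² = 23, M = 10
μ = -3/10 = -3/10,  σ² = 23/10 − (-3/10)² = 221/100
E[S_13] = 0 + 13·(-3/10) = -39/10


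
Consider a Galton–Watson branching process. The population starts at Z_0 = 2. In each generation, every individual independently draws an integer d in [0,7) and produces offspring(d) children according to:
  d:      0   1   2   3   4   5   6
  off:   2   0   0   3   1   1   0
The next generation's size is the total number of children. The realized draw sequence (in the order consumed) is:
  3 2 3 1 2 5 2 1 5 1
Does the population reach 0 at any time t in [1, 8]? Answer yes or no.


yes

gen 0: Z_0=2, draws=[3, 2], offspring=[3, 0], Z_1=3
gen 1: Z_1=3, draws=[3, 1, 2], offspring=[3, 0, 0], Z_2=3
gen 2: Z_2=3, draws=[5, 2, 1], offspring=[1, 0, 0], Z_3=1
gen 3: Z_3=1, draws=[5], offspring=[1], Z_4=1
gen 4: Z_4=1, draws=[1], offspring=[0], Z_5=0
gen 5: Z_5=0, draws=[], offspring=[], Z_6=0
gen 6: Z_6=0, draws=[], offspring=[], Z_7=0
gen 7: Z_7=0, draws=[], offspring=[], Z_8=0


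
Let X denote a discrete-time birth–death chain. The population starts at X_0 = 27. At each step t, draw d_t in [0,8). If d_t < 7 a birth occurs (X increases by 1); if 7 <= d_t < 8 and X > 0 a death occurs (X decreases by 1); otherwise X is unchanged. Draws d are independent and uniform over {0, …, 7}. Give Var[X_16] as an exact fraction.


7

X can drop by at most 1 per step and X_0 = 27 > T = 16, so X_t >= 27 − t >= 11 > 0 for every t <= 16: the floor at 0 (the 'and X > 0' condition) never binds. Hence X_16 = X_0 + Σ_{t<16} Y_t with i.i.d. increments Y_t = y(d_t) ∈ {+1, −1, 0}.
Outcome values over d=0..7: [1, 1, 1, 1, 1, 1, 1, -1]
Σy = 6, Σy² = 8, M = 8
μ = 6/8 = 3/4,  σ² = 8/8 − (3/4)² = 7/16
Independent increments: Var[X_16] = 16·σ² = 16·(7/16) = 7


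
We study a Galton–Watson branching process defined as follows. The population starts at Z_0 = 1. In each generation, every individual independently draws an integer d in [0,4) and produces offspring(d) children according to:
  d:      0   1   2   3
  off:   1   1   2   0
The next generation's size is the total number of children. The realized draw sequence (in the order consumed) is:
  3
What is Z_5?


gen 0: Z_0=1, draws=[3], offspring=[0], Z_1=0
gen 1: Z_1=0, draws=[], offspring=[], Z_2=0
gen 2: Z_2=0, draws=[], offspring=[], Z_3=0
gen 3: Z_3=0, draws=[], offspring=[], Z_4=0
gen 4: Z_4=0, draws=[], offspring=[], Z_5=0

0


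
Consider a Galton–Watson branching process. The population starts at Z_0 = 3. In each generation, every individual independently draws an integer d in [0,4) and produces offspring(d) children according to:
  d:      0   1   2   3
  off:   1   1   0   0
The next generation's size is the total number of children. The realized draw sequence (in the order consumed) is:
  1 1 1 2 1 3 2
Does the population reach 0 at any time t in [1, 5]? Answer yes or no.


yes

gen 0: Z_0=3, draws=[1, 1, 1], offspring=[1, 1, 1], Z_1=3
gen 1: Z_1=3, draws=[2, 1, 3], offspring=[0, 1, 0], Z_2=1
gen 2: Z_2=1, draws=[2], offspring=[0], Z_3=0
gen 3: Z_3=0, draws=[], offspring=[], Z_4=0
gen 4: Z_4=0, draws=[], offspring=[], Z_5=0


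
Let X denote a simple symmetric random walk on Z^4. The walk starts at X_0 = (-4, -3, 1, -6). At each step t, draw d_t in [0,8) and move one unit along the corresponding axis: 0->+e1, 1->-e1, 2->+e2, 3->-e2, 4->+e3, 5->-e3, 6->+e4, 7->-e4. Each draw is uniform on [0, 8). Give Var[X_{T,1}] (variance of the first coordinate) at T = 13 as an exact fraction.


Outcome values over d=0..7: [1, -1, 0, 0, 0, 0, 0, 0]
Σy = 0, Σy² = 2, M = 8
μ = 0/8 = 0,  σ² = 2/8 − (0)² = 1/4
Independent increments: Var[X_13] = 13·σ² = 13·(1/4) = 13/4

13/4


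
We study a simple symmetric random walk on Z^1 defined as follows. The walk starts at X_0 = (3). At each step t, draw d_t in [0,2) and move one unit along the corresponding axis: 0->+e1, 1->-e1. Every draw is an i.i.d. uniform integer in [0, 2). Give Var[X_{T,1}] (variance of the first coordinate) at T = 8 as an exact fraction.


8

Outcome values over d=0..1: [1, -1]
Σy = 0, Σy² = 2, M = 2
μ = 0/2 = 0,  σ² = 2/2 − (0)² = 1
Independent increments: Var[X_8] = 8·σ² = 8·(1) = 8


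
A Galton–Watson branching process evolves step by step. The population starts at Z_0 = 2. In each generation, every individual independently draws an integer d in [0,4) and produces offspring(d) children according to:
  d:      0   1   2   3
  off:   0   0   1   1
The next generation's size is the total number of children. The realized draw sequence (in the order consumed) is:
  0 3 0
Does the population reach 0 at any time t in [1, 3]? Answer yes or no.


yes

gen 0: Z_0=2, draws=[0, 3], offspring=[0, 1], Z_1=1
gen 1: Z_1=1, draws=[0], offspring=[0], Z_2=0
gen 2: Z_2=0, draws=[], offspring=[], Z_3=0
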